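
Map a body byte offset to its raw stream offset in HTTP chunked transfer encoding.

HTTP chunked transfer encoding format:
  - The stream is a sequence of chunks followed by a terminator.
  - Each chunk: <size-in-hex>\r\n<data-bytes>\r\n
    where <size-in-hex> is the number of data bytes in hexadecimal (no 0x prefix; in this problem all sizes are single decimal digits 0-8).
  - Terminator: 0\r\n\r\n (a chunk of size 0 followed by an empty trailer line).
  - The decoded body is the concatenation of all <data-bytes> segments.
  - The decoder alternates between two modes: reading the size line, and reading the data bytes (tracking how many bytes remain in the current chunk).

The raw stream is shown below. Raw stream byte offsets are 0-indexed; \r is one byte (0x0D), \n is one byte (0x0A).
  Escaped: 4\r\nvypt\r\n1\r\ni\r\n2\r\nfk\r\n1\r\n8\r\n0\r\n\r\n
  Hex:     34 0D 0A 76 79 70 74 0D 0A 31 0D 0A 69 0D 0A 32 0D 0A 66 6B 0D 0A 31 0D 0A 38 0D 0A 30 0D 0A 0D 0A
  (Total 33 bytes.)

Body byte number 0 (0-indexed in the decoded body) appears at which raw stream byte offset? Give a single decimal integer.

Chunk 1: stream[0..1]='4' size=0x4=4, data at stream[3..7]='vypt' -> body[0..4], body so far='vypt'
Chunk 2: stream[9..10]='1' size=0x1=1, data at stream[12..13]='i' -> body[4..5], body so far='vypti'
Chunk 3: stream[15..16]='2' size=0x2=2, data at stream[18..20]='fk' -> body[5..7], body so far='vyptifk'
Chunk 4: stream[22..23]='1' size=0x1=1, data at stream[25..26]='8' -> body[7..8], body so far='vyptifk8'
Chunk 5: stream[28..29]='0' size=0 (terminator). Final body='vyptifk8' (8 bytes)
Body byte 0 at stream offset 3

Answer: 3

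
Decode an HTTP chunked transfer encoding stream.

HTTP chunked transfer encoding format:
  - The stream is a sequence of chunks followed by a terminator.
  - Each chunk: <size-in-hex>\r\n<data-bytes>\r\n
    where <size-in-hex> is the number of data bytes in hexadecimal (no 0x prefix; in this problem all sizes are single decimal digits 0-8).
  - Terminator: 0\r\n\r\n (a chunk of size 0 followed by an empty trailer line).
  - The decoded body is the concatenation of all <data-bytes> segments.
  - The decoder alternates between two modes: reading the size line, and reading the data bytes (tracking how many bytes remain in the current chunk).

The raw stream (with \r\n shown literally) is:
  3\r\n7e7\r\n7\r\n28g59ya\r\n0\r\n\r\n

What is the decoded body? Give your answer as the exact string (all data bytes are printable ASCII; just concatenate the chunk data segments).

Answer: 7e728g59ya

Derivation:
Chunk 1: stream[0..1]='3' size=0x3=3, data at stream[3..6]='7e7' -> body[0..3], body so far='7e7'
Chunk 2: stream[8..9]='7' size=0x7=7, data at stream[11..18]='28g59ya' -> body[3..10], body so far='7e728g59ya'
Chunk 3: stream[20..21]='0' size=0 (terminator). Final body='7e728g59ya' (10 bytes)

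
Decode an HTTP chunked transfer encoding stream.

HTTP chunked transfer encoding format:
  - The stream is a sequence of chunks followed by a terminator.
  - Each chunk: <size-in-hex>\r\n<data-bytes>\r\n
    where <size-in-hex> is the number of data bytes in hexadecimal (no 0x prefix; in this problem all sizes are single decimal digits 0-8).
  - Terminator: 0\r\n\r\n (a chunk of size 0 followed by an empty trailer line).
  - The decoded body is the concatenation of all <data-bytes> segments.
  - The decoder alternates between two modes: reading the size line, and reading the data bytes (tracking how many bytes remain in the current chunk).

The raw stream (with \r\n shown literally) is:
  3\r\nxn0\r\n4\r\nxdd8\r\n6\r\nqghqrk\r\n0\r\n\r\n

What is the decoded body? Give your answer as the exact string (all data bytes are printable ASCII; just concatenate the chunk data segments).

Answer: xn0xdd8qghqrk

Derivation:
Chunk 1: stream[0..1]='3' size=0x3=3, data at stream[3..6]='xn0' -> body[0..3], body so far='xn0'
Chunk 2: stream[8..9]='4' size=0x4=4, data at stream[11..15]='xdd8' -> body[3..7], body so far='xn0xdd8'
Chunk 3: stream[17..18]='6' size=0x6=6, data at stream[20..26]='qghqrk' -> body[7..13], body so far='xn0xdd8qghqrk'
Chunk 4: stream[28..29]='0' size=0 (terminator). Final body='xn0xdd8qghqrk' (13 bytes)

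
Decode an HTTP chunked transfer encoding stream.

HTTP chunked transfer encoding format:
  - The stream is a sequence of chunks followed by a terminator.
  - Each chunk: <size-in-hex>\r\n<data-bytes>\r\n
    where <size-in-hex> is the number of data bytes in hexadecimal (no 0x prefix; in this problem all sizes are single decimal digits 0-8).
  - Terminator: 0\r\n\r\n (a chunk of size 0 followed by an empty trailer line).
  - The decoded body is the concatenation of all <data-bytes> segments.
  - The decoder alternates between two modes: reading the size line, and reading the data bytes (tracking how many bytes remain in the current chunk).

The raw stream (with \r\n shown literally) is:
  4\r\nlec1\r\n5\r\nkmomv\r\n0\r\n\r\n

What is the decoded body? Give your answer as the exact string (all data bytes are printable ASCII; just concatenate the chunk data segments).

Answer: lec1kmomv

Derivation:
Chunk 1: stream[0..1]='4' size=0x4=4, data at stream[3..7]='lec1' -> body[0..4], body so far='lec1'
Chunk 2: stream[9..10]='5' size=0x5=5, data at stream[12..17]='kmomv' -> body[4..9], body so far='lec1kmomv'
Chunk 3: stream[19..20]='0' size=0 (terminator). Final body='lec1kmomv' (9 bytes)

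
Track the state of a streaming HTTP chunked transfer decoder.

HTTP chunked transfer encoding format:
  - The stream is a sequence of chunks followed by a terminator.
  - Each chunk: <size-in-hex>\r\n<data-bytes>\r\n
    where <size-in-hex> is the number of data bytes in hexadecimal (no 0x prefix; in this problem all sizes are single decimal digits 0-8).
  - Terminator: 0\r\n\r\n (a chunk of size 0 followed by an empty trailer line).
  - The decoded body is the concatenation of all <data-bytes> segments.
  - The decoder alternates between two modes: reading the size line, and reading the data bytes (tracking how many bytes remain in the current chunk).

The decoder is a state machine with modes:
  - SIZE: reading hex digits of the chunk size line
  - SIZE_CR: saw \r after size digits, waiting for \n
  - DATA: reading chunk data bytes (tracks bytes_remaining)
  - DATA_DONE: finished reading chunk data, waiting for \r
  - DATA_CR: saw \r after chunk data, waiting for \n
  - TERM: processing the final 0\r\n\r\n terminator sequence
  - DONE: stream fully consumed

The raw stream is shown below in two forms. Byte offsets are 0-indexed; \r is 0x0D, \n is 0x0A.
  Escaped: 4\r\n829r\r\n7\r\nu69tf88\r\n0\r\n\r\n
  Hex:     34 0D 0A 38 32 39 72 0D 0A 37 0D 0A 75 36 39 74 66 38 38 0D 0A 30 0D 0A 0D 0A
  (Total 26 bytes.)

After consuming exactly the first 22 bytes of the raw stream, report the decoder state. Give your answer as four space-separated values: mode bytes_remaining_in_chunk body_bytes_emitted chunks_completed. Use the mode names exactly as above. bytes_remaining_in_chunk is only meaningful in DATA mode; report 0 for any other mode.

Byte 0 = '4': mode=SIZE remaining=0 emitted=0 chunks_done=0
Byte 1 = 0x0D: mode=SIZE_CR remaining=0 emitted=0 chunks_done=0
Byte 2 = 0x0A: mode=DATA remaining=4 emitted=0 chunks_done=0
Byte 3 = '8': mode=DATA remaining=3 emitted=1 chunks_done=0
Byte 4 = '2': mode=DATA remaining=2 emitted=2 chunks_done=0
Byte 5 = '9': mode=DATA remaining=1 emitted=3 chunks_done=0
Byte 6 = 'r': mode=DATA_DONE remaining=0 emitted=4 chunks_done=0
Byte 7 = 0x0D: mode=DATA_CR remaining=0 emitted=4 chunks_done=0
Byte 8 = 0x0A: mode=SIZE remaining=0 emitted=4 chunks_done=1
Byte 9 = '7': mode=SIZE remaining=0 emitted=4 chunks_done=1
Byte 10 = 0x0D: mode=SIZE_CR remaining=0 emitted=4 chunks_done=1
Byte 11 = 0x0A: mode=DATA remaining=7 emitted=4 chunks_done=1
Byte 12 = 'u': mode=DATA remaining=6 emitted=5 chunks_done=1
Byte 13 = '6': mode=DATA remaining=5 emitted=6 chunks_done=1
Byte 14 = '9': mode=DATA remaining=4 emitted=7 chunks_done=1
Byte 15 = 't': mode=DATA remaining=3 emitted=8 chunks_done=1
Byte 16 = 'f': mode=DATA remaining=2 emitted=9 chunks_done=1
Byte 17 = '8': mode=DATA remaining=1 emitted=10 chunks_done=1
Byte 18 = '8': mode=DATA_DONE remaining=0 emitted=11 chunks_done=1
Byte 19 = 0x0D: mode=DATA_CR remaining=0 emitted=11 chunks_done=1
Byte 20 = 0x0A: mode=SIZE remaining=0 emitted=11 chunks_done=2
Byte 21 = '0': mode=SIZE remaining=0 emitted=11 chunks_done=2

Answer: SIZE 0 11 2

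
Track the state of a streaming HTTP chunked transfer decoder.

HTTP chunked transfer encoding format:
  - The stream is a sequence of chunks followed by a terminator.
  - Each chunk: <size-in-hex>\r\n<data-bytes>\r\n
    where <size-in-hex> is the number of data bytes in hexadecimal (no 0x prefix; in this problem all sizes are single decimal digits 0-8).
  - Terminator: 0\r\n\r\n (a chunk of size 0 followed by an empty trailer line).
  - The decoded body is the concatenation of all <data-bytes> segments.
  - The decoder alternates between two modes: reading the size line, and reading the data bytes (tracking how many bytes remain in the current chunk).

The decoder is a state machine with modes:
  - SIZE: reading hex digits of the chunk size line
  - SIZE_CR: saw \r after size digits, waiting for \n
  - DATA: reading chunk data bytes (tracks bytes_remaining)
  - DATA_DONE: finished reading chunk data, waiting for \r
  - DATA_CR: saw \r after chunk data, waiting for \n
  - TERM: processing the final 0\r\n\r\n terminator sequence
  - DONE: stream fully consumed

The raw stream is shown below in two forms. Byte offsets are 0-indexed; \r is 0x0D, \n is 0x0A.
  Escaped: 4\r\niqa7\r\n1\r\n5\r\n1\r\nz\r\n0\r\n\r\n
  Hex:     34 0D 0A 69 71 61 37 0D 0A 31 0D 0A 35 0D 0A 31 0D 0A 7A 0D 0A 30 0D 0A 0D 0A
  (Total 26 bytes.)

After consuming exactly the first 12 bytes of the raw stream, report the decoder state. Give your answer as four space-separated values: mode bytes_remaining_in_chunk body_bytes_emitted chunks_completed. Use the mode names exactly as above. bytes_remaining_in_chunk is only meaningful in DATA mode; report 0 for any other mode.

Answer: DATA 1 4 1

Derivation:
Byte 0 = '4': mode=SIZE remaining=0 emitted=0 chunks_done=0
Byte 1 = 0x0D: mode=SIZE_CR remaining=0 emitted=0 chunks_done=0
Byte 2 = 0x0A: mode=DATA remaining=4 emitted=0 chunks_done=0
Byte 3 = 'i': mode=DATA remaining=3 emitted=1 chunks_done=0
Byte 4 = 'q': mode=DATA remaining=2 emitted=2 chunks_done=0
Byte 5 = 'a': mode=DATA remaining=1 emitted=3 chunks_done=0
Byte 6 = '7': mode=DATA_DONE remaining=0 emitted=4 chunks_done=0
Byte 7 = 0x0D: mode=DATA_CR remaining=0 emitted=4 chunks_done=0
Byte 8 = 0x0A: mode=SIZE remaining=0 emitted=4 chunks_done=1
Byte 9 = '1': mode=SIZE remaining=0 emitted=4 chunks_done=1
Byte 10 = 0x0D: mode=SIZE_CR remaining=0 emitted=4 chunks_done=1
Byte 11 = 0x0A: mode=DATA remaining=1 emitted=4 chunks_done=1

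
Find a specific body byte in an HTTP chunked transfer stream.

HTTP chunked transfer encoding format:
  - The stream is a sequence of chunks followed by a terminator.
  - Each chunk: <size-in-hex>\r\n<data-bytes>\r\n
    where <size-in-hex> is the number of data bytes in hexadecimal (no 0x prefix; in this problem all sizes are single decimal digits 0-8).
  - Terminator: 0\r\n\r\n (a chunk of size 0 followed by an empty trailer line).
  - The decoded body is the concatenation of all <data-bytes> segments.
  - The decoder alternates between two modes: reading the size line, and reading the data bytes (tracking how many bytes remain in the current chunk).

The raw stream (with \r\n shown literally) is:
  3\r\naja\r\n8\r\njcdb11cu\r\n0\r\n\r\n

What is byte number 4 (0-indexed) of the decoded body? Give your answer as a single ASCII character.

Chunk 1: stream[0..1]='3' size=0x3=3, data at stream[3..6]='aja' -> body[0..3], body so far='aja'
Chunk 2: stream[8..9]='8' size=0x8=8, data at stream[11..19]='jcdb11cu' -> body[3..11], body so far='ajajcdb11cu'
Chunk 3: stream[21..22]='0' size=0 (terminator). Final body='ajajcdb11cu' (11 bytes)
Body byte 4 = 'c'

Answer: c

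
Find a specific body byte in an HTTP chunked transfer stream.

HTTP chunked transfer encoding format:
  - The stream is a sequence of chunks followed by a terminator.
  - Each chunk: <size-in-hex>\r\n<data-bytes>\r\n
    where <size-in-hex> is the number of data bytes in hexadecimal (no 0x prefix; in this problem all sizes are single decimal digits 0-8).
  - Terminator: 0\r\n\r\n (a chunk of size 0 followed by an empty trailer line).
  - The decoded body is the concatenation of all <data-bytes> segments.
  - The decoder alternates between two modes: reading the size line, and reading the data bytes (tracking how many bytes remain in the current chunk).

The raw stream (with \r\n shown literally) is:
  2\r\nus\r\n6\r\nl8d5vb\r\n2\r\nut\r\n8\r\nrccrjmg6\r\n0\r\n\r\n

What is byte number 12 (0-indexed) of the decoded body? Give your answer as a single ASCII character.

Chunk 1: stream[0..1]='2' size=0x2=2, data at stream[3..5]='us' -> body[0..2], body so far='us'
Chunk 2: stream[7..8]='6' size=0x6=6, data at stream[10..16]='l8d5vb' -> body[2..8], body so far='usl8d5vb'
Chunk 3: stream[18..19]='2' size=0x2=2, data at stream[21..23]='ut' -> body[8..10], body so far='usl8d5vbut'
Chunk 4: stream[25..26]='8' size=0x8=8, data at stream[28..36]='rccrjmg6' -> body[10..18], body so far='usl8d5vbutrccrjmg6'
Chunk 5: stream[38..39]='0' size=0 (terminator). Final body='usl8d5vbutrccrjmg6' (18 bytes)
Body byte 12 = 'c'

Answer: c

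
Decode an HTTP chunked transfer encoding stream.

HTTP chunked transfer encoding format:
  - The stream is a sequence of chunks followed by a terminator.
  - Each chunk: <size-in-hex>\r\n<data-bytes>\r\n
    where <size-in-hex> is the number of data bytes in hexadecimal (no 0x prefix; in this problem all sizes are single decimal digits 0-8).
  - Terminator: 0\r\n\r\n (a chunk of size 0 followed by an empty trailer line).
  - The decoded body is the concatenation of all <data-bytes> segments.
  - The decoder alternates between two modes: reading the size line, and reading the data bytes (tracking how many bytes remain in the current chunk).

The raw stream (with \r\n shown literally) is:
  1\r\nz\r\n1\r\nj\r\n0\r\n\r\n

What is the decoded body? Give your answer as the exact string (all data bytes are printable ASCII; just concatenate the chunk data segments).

Chunk 1: stream[0..1]='1' size=0x1=1, data at stream[3..4]='z' -> body[0..1], body so far='z'
Chunk 2: stream[6..7]='1' size=0x1=1, data at stream[9..10]='j' -> body[1..2], body so far='zj'
Chunk 3: stream[12..13]='0' size=0 (terminator). Final body='zj' (2 bytes)

Answer: zj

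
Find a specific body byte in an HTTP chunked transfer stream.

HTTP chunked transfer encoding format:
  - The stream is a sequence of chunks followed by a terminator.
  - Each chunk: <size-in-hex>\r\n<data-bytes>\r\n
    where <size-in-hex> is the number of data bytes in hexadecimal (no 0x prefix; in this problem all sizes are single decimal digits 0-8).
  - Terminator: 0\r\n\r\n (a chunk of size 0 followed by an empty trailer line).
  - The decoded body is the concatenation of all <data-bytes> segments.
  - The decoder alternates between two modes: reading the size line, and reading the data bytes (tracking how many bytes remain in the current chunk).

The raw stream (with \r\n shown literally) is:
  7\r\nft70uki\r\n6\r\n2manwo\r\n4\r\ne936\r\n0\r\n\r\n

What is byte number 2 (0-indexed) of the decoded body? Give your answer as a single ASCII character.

Answer: 7

Derivation:
Chunk 1: stream[0..1]='7' size=0x7=7, data at stream[3..10]='ft70uki' -> body[0..7], body so far='ft70uki'
Chunk 2: stream[12..13]='6' size=0x6=6, data at stream[15..21]='2manwo' -> body[7..13], body so far='ft70uki2manwo'
Chunk 3: stream[23..24]='4' size=0x4=4, data at stream[26..30]='e936' -> body[13..17], body so far='ft70uki2manwoe936'
Chunk 4: stream[32..33]='0' size=0 (terminator). Final body='ft70uki2manwoe936' (17 bytes)
Body byte 2 = '7'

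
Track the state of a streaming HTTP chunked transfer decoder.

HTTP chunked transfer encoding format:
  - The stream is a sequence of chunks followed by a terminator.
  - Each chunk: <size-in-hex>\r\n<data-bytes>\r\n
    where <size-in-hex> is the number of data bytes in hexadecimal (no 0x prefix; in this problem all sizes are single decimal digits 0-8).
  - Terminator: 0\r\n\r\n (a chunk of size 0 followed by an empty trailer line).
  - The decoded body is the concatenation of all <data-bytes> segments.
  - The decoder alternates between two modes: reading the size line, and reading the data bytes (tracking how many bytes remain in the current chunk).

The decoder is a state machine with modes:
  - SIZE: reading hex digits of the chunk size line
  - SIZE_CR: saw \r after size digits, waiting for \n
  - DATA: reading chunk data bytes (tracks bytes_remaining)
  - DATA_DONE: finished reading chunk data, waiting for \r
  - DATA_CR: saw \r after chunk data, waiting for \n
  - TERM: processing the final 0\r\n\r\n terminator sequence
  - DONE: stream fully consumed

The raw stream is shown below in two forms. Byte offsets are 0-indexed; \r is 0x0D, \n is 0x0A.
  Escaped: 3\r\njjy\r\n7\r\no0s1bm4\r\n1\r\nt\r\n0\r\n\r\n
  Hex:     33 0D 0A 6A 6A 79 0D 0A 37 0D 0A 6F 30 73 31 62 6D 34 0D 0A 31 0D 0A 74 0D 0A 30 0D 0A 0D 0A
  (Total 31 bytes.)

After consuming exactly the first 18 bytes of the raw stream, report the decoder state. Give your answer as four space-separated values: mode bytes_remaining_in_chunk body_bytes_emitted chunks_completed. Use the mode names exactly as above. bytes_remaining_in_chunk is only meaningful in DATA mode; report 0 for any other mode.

Answer: DATA_DONE 0 10 1

Derivation:
Byte 0 = '3': mode=SIZE remaining=0 emitted=0 chunks_done=0
Byte 1 = 0x0D: mode=SIZE_CR remaining=0 emitted=0 chunks_done=0
Byte 2 = 0x0A: mode=DATA remaining=3 emitted=0 chunks_done=0
Byte 3 = 'j': mode=DATA remaining=2 emitted=1 chunks_done=0
Byte 4 = 'j': mode=DATA remaining=1 emitted=2 chunks_done=0
Byte 5 = 'y': mode=DATA_DONE remaining=0 emitted=3 chunks_done=0
Byte 6 = 0x0D: mode=DATA_CR remaining=0 emitted=3 chunks_done=0
Byte 7 = 0x0A: mode=SIZE remaining=0 emitted=3 chunks_done=1
Byte 8 = '7': mode=SIZE remaining=0 emitted=3 chunks_done=1
Byte 9 = 0x0D: mode=SIZE_CR remaining=0 emitted=3 chunks_done=1
Byte 10 = 0x0A: mode=DATA remaining=7 emitted=3 chunks_done=1
Byte 11 = 'o': mode=DATA remaining=6 emitted=4 chunks_done=1
Byte 12 = '0': mode=DATA remaining=5 emitted=5 chunks_done=1
Byte 13 = 's': mode=DATA remaining=4 emitted=6 chunks_done=1
Byte 14 = '1': mode=DATA remaining=3 emitted=7 chunks_done=1
Byte 15 = 'b': mode=DATA remaining=2 emitted=8 chunks_done=1
Byte 16 = 'm': mode=DATA remaining=1 emitted=9 chunks_done=1
Byte 17 = '4': mode=DATA_DONE remaining=0 emitted=10 chunks_done=1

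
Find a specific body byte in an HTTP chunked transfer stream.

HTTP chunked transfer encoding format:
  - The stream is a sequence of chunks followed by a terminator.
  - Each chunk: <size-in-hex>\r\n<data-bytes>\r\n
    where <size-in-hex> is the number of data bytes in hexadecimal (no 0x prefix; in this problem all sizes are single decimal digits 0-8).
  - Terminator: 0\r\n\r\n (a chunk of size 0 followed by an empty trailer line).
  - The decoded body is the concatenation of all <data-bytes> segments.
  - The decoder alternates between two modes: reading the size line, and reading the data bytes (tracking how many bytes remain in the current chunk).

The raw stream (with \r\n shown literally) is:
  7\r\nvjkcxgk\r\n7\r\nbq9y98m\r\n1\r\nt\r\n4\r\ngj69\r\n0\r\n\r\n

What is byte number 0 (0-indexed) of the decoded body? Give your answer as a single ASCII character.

Answer: v

Derivation:
Chunk 1: stream[0..1]='7' size=0x7=7, data at stream[3..10]='vjkcxgk' -> body[0..7], body so far='vjkcxgk'
Chunk 2: stream[12..13]='7' size=0x7=7, data at stream[15..22]='bq9y98m' -> body[7..14], body so far='vjkcxgkbq9y98m'
Chunk 3: stream[24..25]='1' size=0x1=1, data at stream[27..28]='t' -> body[14..15], body so far='vjkcxgkbq9y98mt'
Chunk 4: stream[30..31]='4' size=0x4=4, data at stream[33..37]='gj69' -> body[15..19], body so far='vjkcxgkbq9y98mtgj69'
Chunk 5: stream[39..40]='0' size=0 (terminator). Final body='vjkcxgkbq9y98mtgj69' (19 bytes)
Body byte 0 = 'v'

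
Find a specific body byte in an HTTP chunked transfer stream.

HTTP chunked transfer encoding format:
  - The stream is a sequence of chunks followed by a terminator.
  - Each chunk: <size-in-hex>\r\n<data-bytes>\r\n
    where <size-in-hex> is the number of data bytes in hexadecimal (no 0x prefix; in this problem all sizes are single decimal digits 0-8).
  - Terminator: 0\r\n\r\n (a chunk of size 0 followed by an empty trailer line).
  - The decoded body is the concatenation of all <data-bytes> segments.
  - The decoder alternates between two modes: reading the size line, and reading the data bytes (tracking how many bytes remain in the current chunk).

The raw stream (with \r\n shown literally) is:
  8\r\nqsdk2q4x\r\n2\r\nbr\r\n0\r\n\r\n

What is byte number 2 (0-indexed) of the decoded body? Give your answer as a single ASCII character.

Chunk 1: stream[0..1]='8' size=0x8=8, data at stream[3..11]='qsdk2q4x' -> body[0..8], body so far='qsdk2q4x'
Chunk 2: stream[13..14]='2' size=0x2=2, data at stream[16..18]='br' -> body[8..10], body so far='qsdk2q4xbr'
Chunk 3: stream[20..21]='0' size=0 (terminator). Final body='qsdk2q4xbr' (10 bytes)
Body byte 2 = 'd'

Answer: d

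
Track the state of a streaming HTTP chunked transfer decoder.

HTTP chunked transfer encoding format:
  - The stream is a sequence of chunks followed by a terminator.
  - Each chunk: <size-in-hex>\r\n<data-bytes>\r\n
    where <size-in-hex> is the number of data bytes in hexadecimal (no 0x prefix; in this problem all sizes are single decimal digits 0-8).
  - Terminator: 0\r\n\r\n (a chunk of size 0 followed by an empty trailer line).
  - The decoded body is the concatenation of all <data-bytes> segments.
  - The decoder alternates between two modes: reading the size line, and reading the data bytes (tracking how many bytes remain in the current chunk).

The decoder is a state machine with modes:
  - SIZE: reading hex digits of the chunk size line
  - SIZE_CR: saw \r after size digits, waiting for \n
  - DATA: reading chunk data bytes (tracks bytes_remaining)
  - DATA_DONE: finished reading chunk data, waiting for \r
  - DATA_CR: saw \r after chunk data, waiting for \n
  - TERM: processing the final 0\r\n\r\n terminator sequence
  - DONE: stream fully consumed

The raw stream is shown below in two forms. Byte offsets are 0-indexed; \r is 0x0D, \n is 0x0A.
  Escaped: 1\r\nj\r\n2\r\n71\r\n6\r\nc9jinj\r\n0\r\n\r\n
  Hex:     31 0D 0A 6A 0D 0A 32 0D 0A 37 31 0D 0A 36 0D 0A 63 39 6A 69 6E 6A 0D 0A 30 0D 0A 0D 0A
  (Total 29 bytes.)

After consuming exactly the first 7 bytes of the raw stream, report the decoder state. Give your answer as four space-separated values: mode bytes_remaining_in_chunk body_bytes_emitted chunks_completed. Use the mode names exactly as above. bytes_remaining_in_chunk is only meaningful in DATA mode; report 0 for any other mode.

Byte 0 = '1': mode=SIZE remaining=0 emitted=0 chunks_done=0
Byte 1 = 0x0D: mode=SIZE_CR remaining=0 emitted=0 chunks_done=0
Byte 2 = 0x0A: mode=DATA remaining=1 emitted=0 chunks_done=0
Byte 3 = 'j': mode=DATA_DONE remaining=0 emitted=1 chunks_done=0
Byte 4 = 0x0D: mode=DATA_CR remaining=0 emitted=1 chunks_done=0
Byte 5 = 0x0A: mode=SIZE remaining=0 emitted=1 chunks_done=1
Byte 6 = '2': mode=SIZE remaining=0 emitted=1 chunks_done=1

Answer: SIZE 0 1 1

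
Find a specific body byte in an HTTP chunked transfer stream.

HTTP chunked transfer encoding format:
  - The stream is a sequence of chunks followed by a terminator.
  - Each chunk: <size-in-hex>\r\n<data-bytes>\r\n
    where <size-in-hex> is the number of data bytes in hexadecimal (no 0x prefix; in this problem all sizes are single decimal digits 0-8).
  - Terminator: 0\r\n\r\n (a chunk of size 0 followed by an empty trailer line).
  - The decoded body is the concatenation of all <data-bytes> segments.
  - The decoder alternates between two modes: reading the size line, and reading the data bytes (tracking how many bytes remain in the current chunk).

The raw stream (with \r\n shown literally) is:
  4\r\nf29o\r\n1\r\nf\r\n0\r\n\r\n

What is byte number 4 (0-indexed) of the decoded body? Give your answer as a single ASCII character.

Answer: f

Derivation:
Chunk 1: stream[0..1]='4' size=0x4=4, data at stream[3..7]='f29o' -> body[0..4], body so far='f29o'
Chunk 2: stream[9..10]='1' size=0x1=1, data at stream[12..13]='f' -> body[4..5], body so far='f29of'
Chunk 3: stream[15..16]='0' size=0 (terminator). Final body='f29of' (5 bytes)
Body byte 4 = 'f'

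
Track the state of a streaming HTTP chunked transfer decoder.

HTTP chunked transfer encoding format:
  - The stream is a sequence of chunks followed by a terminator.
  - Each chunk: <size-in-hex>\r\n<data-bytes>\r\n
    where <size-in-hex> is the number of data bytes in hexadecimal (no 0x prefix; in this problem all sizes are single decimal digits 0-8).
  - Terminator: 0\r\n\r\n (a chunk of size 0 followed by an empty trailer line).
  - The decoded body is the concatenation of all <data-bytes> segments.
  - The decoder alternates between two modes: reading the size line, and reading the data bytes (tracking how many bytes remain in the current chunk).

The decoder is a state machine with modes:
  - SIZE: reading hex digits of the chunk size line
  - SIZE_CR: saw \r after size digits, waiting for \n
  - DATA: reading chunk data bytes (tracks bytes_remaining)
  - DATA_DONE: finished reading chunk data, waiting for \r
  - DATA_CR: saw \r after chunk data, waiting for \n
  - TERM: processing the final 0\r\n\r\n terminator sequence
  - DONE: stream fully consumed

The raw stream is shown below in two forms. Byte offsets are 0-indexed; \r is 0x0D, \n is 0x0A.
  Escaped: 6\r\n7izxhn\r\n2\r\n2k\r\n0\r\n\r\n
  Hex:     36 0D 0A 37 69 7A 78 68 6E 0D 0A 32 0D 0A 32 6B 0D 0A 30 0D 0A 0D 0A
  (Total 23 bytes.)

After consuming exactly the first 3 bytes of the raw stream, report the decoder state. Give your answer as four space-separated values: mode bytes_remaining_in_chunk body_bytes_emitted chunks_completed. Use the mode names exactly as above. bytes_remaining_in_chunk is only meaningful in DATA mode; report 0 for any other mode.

Byte 0 = '6': mode=SIZE remaining=0 emitted=0 chunks_done=0
Byte 1 = 0x0D: mode=SIZE_CR remaining=0 emitted=0 chunks_done=0
Byte 2 = 0x0A: mode=DATA remaining=6 emitted=0 chunks_done=0

Answer: DATA 6 0 0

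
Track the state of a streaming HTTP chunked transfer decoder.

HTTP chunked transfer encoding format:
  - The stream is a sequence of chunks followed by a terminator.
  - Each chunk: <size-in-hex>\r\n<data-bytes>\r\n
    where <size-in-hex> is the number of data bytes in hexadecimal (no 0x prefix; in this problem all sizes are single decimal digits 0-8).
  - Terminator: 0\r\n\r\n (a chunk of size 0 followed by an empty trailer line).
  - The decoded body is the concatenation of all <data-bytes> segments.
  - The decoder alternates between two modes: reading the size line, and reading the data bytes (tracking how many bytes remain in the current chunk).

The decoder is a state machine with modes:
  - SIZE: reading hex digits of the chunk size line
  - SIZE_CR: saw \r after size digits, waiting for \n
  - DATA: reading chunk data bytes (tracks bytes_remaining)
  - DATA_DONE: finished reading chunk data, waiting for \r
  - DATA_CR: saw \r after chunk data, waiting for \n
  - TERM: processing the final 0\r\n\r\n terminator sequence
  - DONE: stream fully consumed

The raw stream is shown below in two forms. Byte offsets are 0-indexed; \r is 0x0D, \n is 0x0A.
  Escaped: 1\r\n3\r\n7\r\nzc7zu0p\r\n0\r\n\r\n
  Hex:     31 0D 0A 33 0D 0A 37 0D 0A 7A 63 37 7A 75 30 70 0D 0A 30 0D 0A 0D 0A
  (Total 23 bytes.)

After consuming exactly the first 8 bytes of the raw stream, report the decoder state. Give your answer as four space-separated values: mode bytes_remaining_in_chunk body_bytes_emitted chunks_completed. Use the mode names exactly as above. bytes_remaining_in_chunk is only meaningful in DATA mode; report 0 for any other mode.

Byte 0 = '1': mode=SIZE remaining=0 emitted=0 chunks_done=0
Byte 1 = 0x0D: mode=SIZE_CR remaining=0 emitted=0 chunks_done=0
Byte 2 = 0x0A: mode=DATA remaining=1 emitted=0 chunks_done=0
Byte 3 = '3': mode=DATA_DONE remaining=0 emitted=1 chunks_done=0
Byte 4 = 0x0D: mode=DATA_CR remaining=0 emitted=1 chunks_done=0
Byte 5 = 0x0A: mode=SIZE remaining=0 emitted=1 chunks_done=1
Byte 6 = '7': mode=SIZE remaining=0 emitted=1 chunks_done=1
Byte 7 = 0x0D: mode=SIZE_CR remaining=0 emitted=1 chunks_done=1

Answer: SIZE_CR 0 1 1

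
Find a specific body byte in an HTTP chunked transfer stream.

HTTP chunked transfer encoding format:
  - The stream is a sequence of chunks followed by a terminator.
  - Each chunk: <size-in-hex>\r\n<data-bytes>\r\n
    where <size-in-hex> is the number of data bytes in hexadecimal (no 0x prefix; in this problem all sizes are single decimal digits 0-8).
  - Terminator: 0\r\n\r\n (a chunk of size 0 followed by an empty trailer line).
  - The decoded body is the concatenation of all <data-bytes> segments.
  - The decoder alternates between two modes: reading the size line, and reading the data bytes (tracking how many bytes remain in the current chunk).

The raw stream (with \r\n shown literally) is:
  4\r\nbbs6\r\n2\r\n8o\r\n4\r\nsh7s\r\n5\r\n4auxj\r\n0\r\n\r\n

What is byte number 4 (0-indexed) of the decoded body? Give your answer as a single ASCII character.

Answer: 8

Derivation:
Chunk 1: stream[0..1]='4' size=0x4=4, data at stream[3..7]='bbs6' -> body[0..4], body so far='bbs6'
Chunk 2: stream[9..10]='2' size=0x2=2, data at stream[12..14]='8o' -> body[4..6], body so far='bbs68o'
Chunk 3: stream[16..17]='4' size=0x4=4, data at stream[19..23]='sh7s' -> body[6..10], body so far='bbs68osh7s'
Chunk 4: stream[25..26]='5' size=0x5=5, data at stream[28..33]='4auxj' -> body[10..15], body so far='bbs68osh7s4auxj'
Chunk 5: stream[35..36]='0' size=0 (terminator). Final body='bbs68osh7s4auxj' (15 bytes)
Body byte 4 = '8'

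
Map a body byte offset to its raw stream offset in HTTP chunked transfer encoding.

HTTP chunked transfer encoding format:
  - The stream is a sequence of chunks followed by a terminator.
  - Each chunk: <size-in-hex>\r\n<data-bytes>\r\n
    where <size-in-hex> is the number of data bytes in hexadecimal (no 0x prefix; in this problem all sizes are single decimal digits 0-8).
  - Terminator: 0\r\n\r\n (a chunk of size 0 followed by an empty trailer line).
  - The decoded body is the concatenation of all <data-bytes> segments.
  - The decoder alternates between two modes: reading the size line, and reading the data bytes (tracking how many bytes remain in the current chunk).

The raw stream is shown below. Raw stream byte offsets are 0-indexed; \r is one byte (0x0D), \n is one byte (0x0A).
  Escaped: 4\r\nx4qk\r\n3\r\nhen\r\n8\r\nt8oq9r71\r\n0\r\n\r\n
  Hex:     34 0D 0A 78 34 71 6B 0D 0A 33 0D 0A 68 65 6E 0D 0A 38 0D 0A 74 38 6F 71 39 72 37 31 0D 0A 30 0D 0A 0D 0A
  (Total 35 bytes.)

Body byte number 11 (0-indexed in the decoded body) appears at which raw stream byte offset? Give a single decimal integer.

Chunk 1: stream[0..1]='4' size=0x4=4, data at stream[3..7]='x4qk' -> body[0..4], body so far='x4qk'
Chunk 2: stream[9..10]='3' size=0x3=3, data at stream[12..15]='hen' -> body[4..7], body so far='x4qkhen'
Chunk 3: stream[17..18]='8' size=0x8=8, data at stream[20..28]='t8oq9r71' -> body[7..15], body so far='x4qkhent8oq9r71'
Chunk 4: stream[30..31]='0' size=0 (terminator). Final body='x4qkhent8oq9r71' (15 bytes)
Body byte 11 at stream offset 24

Answer: 24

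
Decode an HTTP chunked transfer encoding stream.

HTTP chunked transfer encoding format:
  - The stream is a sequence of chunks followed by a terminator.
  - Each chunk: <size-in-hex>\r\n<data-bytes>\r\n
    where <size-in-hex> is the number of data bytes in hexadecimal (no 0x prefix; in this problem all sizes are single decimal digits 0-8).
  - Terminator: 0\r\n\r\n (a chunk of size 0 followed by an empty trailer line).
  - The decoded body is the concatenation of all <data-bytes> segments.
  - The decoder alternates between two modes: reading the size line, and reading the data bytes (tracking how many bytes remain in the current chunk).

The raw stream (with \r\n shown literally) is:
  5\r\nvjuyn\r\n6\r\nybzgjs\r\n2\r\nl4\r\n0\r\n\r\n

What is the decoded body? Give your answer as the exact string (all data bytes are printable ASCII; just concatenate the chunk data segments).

Answer: vjuynybzgjsl4

Derivation:
Chunk 1: stream[0..1]='5' size=0x5=5, data at stream[3..8]='vjuyn' -> body[0..5], body so far='vjuyn'
Chunk 2: stream[10..11]='6' size=0x6=6, data at stream[13..19]='ybzgjs' -> body[5..11], body so far='vjuynybzgjs'
Chunk 3: stream[21..22]='2' size=0x2=2, data at stream[24..26]='l4' -> body[11..13], body so far='vjuynybzgjsl4'
Chunk 4: stream[28..29]='0' size=0 (terminator). Final body='vjuynybzgjsl4' (13 bytes)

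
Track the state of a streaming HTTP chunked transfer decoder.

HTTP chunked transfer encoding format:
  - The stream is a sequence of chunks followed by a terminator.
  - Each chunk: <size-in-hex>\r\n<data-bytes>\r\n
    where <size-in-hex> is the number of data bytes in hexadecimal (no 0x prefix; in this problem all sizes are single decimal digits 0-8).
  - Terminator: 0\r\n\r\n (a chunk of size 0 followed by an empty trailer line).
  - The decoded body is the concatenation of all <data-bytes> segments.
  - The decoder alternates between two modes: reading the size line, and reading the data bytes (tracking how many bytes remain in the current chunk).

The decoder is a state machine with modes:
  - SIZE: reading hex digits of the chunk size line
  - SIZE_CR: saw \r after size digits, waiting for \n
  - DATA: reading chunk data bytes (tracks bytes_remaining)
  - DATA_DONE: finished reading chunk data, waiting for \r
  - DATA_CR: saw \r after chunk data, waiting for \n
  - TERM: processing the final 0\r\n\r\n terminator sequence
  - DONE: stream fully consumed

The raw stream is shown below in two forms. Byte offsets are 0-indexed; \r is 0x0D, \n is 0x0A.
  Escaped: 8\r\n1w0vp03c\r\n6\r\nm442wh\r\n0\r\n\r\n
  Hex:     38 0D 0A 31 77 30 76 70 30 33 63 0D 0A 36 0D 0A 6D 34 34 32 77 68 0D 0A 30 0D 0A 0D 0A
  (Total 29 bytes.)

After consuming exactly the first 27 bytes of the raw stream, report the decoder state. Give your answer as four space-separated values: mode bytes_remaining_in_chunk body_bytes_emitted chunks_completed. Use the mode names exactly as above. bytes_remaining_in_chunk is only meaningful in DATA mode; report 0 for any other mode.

Answer: TERM 0 14 2

Derivation:
Byte 0 = '8': mode=SIZE remaining=0 emitted=0 chunks_done=0
Byte 1 = 0x0D: mode=SIZE_CR remaining=0 emitted=0 chunks_done=0
Byte 2 = 0x0A: mode=DATA remaining=8 emitted=0 chunks_done=0
Byte 3 = '1': mode=DATA remaining=7 emitted=1 chunks_done=0
Byte 4 = 'w': mode=DATA remaining=6 emitted=2 chunks_done=0
Byte 5 = '0': mode=DATA remaining=5 emitted=3 chunks_done=0
Byte 6 = 'v': mode=DATA remaining=4 emitted=4 chunks_done=0
Byte 7 = 'p': mode=DATA remaining=3 emitted=5 chunks_done=0
Byte 8 = '0': mode=DATA remaining=2 emitted=6 chunks_done=0
Byte 9 = '3': mode=DATA remaining=1 emitted=7 chunks_done=0
Byte 10 = 'c': mode=DATA_DONE remaining=0 emitted=8 chunks_done=0
Byte 11 = 0x0D: mode=DATA_CR remaining=0 emitted=8 chunks_done=0
Byte 12 = 0x0A: mode=SIZE remaining=0 emitted=8 chunks_done=1
Byte 13 = '6': mode=SIZE remaining=0 emitted=8 chunks_done=1
Byte 14 = 0x0D: mode=SIZE_CR remaining=0 emitted=8 chunks_done=1
Byte 15 = 0x0A: mode=DATA remaining=6 emitted=8 chunks_done=1
Byte 16 = 'm': mode=DATA remaining=5 emitted=9 chunks_done=1
Byte 17 = '4': mode=DATA remaining=4 emitted=10 chunks_done=1
Byte 18 = '4': mode=DATA remaining=3 emitted=11 chunks_done=1
Byte 19 = '2': mode=DATA remaining=2 emitted=12 chunks_done=1
Byte 20 = 'w': mode=DATA remaining=1 emitted=13 chunks_done=1
Byte 21 = 'h': mode=DATA_DONE remaining=0 emitted=14 chunks_done=1
Byte 22 = 0x0D: mode=DATA_CR remaining=0 emitted=14 chunks_done=1
Byte 23 = 0x0A: mode=SIZE remaining=0 emitted=14 chunks_done=2
Byte 24 = '0': mode=SIZE remaining=0 emitted=14 chunks_done=2
Byte 25 = 0x0D: mode=SIZE_CR remaining=0 emitted=14 chunks_done=2
Byte 26 = 0x0A: mode=TERM remaining=0 emitted=14 chunks_done=2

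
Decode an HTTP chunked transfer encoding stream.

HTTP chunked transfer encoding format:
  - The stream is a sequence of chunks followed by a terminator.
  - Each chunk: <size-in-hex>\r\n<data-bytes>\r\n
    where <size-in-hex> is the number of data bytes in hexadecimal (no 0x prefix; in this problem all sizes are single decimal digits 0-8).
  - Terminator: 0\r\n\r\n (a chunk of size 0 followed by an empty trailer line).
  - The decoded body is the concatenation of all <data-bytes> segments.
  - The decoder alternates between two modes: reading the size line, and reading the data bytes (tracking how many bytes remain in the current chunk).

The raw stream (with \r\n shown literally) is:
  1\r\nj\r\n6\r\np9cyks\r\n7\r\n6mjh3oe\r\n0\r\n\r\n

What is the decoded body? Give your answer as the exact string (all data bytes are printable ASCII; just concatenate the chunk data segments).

Chunk 1: stream[0..1]='1' size=0x1=1, data at stream[3..4]='j' -> body[0..1], body so far='j'
Chunk 2: stream[6..7]='6' size=0x6=6, data at stream[9..15]='p9cyks' -> body[1..7], body so far='jp9cyks'
Chunk 3: stream[17..18]='7' size=0x7=7, data at stream[20..27]='6mjh3oe' -> body[7..14], body so far='jp9cyks6mjh3oe'
Chunk 4: stream[29..30]='0' size=0 (terminator). Final body='jp9cyks6mjh3oe' (14 bytes)

Answer: jp9cyks6mjh3oe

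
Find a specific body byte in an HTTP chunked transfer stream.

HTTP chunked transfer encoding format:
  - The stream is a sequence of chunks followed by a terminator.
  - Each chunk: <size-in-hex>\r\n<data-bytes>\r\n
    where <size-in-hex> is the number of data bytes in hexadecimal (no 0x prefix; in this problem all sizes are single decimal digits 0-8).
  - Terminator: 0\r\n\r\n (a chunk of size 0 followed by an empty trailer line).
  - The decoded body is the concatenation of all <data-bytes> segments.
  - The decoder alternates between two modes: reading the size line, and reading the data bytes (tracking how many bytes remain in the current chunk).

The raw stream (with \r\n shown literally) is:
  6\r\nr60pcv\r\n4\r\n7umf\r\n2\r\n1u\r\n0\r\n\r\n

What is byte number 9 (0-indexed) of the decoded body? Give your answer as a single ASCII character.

Answer: f

Derivation:
Chunk 1: stream[0..1]='6' size=0x6=6, data at stream[3..9]='r60pcv' -> body[0..6], body so far='r60pcv'
Chunk 2: stream[11..12]='4' size=0x4=4, data at stream[14..18]='7umf' -> body[6..10], body so far='r60pcv7umf'
Chunk 3: stream[20..21]='2' size=0x2=2, data at stream[23..25]='1u' -> body[10..12], body so far='r60pcv7umf1u'
Chunk 4: stream[27..28]='0' size=0 (terminator). Final body='r60pcv7umf1u' (12 bytes)
Body byte 9 = 'f'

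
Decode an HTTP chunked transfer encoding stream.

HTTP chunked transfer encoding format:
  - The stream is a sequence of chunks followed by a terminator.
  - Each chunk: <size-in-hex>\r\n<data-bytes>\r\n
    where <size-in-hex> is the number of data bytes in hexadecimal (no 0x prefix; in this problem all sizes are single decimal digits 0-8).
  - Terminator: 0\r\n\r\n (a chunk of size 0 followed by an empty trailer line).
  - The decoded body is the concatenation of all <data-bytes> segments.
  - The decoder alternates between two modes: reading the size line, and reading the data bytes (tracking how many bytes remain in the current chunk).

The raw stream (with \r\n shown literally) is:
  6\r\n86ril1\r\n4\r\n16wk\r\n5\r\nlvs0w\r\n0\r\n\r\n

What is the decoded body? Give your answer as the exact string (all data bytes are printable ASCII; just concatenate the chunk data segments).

Answer: 86ril116wklvs0w

Derivation:
Chunk 1: stream[0..1]='6' size=0x6=6, data at stream[3..9]='86ril1' -> body[0..6], body so far='86ril1'
Chunk 2: stream[11..12]='4' size=0x4=4, data at stream[14..18]='16wk' -> body[6..10], body so far='86ril116wk'
Chunk 3: stream[20..21]='5' size=0x5=5, data at stream[23..28]='lvs0w' -> body[10..15], body so far='86ril116wklvs0w'
Chunk 4: stream[30..31]='0' size=0 (terminator). Final body='86ril116wklvs0w' (15 bytes)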